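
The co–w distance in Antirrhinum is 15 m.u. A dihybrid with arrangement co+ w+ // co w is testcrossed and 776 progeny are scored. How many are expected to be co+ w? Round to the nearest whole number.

58

A map distance of 15 m.u. corresponds to a recombination frequency of 0.150.
The F1 is co+ w+ / co w, so co+ w is a recombinant gamete class with expected frequency r/2 = 0.150/2 = 0.0750.
Expected number = 0.0750 × 776 = 58.20 ≈ 58.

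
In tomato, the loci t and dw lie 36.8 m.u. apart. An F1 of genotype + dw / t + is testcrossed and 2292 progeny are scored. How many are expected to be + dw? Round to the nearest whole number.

A map distance of 36.8 m.u. corresponds to a recombination frequency of 0.368.
The F1 is + dw / t +, so + dw is a parental gamete class with expected frequency (1 − r)/2 = 0.632/2 = 0.3160.
Expected number = 0.3160 × 2292 = 724.27 ≈ 724.

724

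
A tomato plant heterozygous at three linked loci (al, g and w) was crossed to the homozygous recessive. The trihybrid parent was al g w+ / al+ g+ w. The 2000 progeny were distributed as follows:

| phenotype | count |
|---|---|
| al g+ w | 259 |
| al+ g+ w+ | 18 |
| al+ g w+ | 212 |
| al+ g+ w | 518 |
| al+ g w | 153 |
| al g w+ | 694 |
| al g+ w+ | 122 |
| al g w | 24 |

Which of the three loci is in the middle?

w

The two rarest classes, al g w and al+ g+ w+, are the double crossovers. Comparing them with the parentals, only the w allele has switched, so w is the middle locus and the order is g – w – al.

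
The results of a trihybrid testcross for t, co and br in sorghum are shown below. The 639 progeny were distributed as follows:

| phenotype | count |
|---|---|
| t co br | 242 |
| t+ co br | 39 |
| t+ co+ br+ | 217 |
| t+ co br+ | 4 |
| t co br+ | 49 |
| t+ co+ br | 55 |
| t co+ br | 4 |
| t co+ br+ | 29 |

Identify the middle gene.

co

The two most frequent reciprocal classes, t co br and t+ co+ br+, are the parental types, so the F1 was t co br / t+ co+ br+.
The two rarest classes, t co+ br and t+ co br+, are the double crossovers. Comparing them with the parentals, only the co allele has switched, so co is the middle locus and the order is t – co – br.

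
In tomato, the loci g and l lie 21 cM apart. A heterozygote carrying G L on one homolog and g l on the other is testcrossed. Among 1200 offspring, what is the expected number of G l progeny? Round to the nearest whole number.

126

A map distance of 21 cM corresponds to a recombination frequency of 0.210.
The F1 is G L / g l, so G l is a recombinant gamete class with expected frequency r/2 = 0.210/2 = 0.1050.
Expected number = 0.1050 × 1200 = 126.00 ≈ 126.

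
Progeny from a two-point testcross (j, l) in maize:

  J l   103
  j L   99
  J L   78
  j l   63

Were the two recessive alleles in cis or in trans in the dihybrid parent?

The two most frequent classes are J l (103) and j L (99); these are the parental (non-recombinant) types.
So the F1 carried J l on one chromosome and j L on the other — the recessive alleles are on opposite chromosomes (trans / repulsion).

trans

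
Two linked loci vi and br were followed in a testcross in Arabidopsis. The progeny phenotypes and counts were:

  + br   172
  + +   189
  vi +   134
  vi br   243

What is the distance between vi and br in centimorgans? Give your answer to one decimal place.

The two most frequent classes, + + (189) and vi br (243), are the parental types, so the F1 was + + / vi br.
The recombinant classes are + br and vi +: 172 + 134 = 306.
Recombination frequency = 306/738 = 0.4146 ≈ 41.5%, i.e. 41.5 centimorgans.

41.5 centimorgans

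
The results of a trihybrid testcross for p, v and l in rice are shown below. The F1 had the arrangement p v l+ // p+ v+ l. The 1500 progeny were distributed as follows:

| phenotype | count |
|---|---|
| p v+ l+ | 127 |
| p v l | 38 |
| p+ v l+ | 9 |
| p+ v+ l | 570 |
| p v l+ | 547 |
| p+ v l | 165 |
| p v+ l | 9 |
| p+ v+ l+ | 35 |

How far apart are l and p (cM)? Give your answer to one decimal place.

The two rarest classes, p+ v l+ and p v+ l, are the double crossovers. Comparing them with the parentals, only the p allele has switched, so p is the middle locus and the order is l – p – v.
Crossovers in the l–p interval produce the single-crossover classes p v l and p+ v+ l+ (38 + 35 = 73) plus the double crossovers (18).
RF(l–p) = (73 + 18) / 1500 = 91/1500 = 0.0607 → 6.1 cM.

6.1 cM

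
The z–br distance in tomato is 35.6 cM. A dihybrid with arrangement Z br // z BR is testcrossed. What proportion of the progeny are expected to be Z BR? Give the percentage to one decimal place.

17.8%

A map distance of 35.6 cM corresponds to a recombination frequency of 0.356.
The F1 is Z br / z BR, so Z BR is a recombinant gamete class with expected frequency r/2 = 0.356/2 = 0.1780.
That is 0.1780 = 17.8% of the progeny.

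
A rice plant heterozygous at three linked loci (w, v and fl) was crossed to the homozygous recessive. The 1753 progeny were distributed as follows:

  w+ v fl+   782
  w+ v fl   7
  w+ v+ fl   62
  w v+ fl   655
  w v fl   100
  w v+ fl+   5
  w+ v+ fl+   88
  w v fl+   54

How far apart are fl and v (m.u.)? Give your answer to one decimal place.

11.4 m.u.

The two most frequent reciprocal classes, w+ v fl+ and w v+ fl, are the parental types, so the F1 was w+ v fl+ / w v+ fl.
The two rarest classes, w+ v fl and w v+ fl+, are the double crossovers. Comparing them with the parentals, only the fl allele has switched, so fl is the middle locus and the order is v – fl – w.
Crossovers in the v–fl interval produce the single-crossover classes w+ v+ fl+ and w v fl (88 + 100 = 188) plus the double crossovers (12).
RF(v–fl) = (188 + 12) / 1753 = 200/1753 = 0.1141 → 11.4 m.u.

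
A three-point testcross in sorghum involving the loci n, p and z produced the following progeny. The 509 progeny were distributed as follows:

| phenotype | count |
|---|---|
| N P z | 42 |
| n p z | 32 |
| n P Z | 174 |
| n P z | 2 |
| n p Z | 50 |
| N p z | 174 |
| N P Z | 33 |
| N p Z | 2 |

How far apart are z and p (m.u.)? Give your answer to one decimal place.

The two most frequent reciprocal classes, n P Z and N p z, are the parental types, so the F1 was n P Z / N p z.
The two rarest classes, n P z and N p Z, are the double crossovers. Comparing them with the parentals, only the z allele has switched, so z is the middle locus and the order is p – z – n.
Crossovers in the p–z interval produce the single-crossover classes n p Z and N P z (50 + 42 = 92) plus the double crossovers (4).
RF(p–z) = (92 + 4) / 509 = 96/509 = 0.1886 → 18.9 m.u.

18.9 m.u.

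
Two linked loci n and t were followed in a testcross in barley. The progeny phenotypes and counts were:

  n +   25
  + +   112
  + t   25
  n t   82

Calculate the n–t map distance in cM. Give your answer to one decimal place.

20.5 cM

The two most frequent classes, + + (112) and n t (82), are the parental types, so the F1 was + + / n t.
The recombinant classes are + t and n +: 25 + 25 = 50.
Recombination frequency = 50/244 = 0.2049 ≈ 20.5%, i.e. 20.5 cM.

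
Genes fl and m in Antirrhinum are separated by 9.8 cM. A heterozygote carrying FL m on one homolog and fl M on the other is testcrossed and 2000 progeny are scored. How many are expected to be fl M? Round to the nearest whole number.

902

A map distance of 9.8 cM corresponds to a recombination frequency of 0.098.
The F1 is FL m / fl M, so fl M is a parental gamete class with expected frequency (1 − r)/2 = 0.902/2 = 0.4510.
Expected number = 0.4510 × 2000 = 902.00 ≈ 902.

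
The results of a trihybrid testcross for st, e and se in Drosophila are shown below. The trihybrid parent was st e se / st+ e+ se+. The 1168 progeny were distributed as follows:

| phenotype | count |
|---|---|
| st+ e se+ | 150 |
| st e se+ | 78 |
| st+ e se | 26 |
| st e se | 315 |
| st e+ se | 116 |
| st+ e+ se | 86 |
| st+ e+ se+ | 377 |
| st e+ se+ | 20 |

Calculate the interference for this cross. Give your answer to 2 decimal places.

0.18

The two rarest classes, st+ e se and st e+ se+, are the double crossovers. Comparing them with the parentals, only the st allele has switched, so st is the middle locus and the order is se – st – e.
se–st: (164 + 46)/1168 = 0.1798; st–e: (266 + 46)/1168 = 0.2671.
Expected DCO frequency = 0.1798 × 0.2671 ≈ 0.04802; observed = 46/1168 ≈ 0.03938.
Coefficient of coincidence = 0.03938/0.04802 ≈ 0.82; interference = 1 − 0.82 = 0.18.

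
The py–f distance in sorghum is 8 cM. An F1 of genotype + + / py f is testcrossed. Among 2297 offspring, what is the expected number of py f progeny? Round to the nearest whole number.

1057

A map distance of 8 cM corresponds to a recombination frequency of 0.080.
The F1 is + + / py f, so py f is a parental gamete class with expected frequency (1 − r)/2 = 0.920/2 = 0.4600.
Expected number = 0.4600 × 2297 = 1056.62 ≈ 1057.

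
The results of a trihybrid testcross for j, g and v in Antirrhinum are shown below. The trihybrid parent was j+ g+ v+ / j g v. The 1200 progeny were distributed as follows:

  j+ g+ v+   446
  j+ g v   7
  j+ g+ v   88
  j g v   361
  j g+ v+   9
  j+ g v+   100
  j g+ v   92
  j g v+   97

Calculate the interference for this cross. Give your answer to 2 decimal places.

The two rarest classes, j g+ v+ and j+ g v, are the double crossovers. Comparing them with the parentals, only the j allele has switched, so j is the middle locus and the order is g – j – v.
g–j: (192 + 16)/1200 = 0.1733; j–v: (185 + 16)/1200 = 0.1675.
Expected DCO frequency = 0.1733 × 0.1675 ≈ 0.02903; observed = 16/1200 ≈ 0.01333.
Coefficient of coincidence = 0.01333/0.02903 ≈ 0.46; interference = 1 − 0.46 = 0.54.

0.54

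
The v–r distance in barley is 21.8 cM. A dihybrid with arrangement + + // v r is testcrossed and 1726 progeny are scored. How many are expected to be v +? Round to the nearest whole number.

A map distance of 21.8 cM corresponds to a recombination frequency of 0.218.
The F1 is + + / v r, so v + is a recombinant gamete class with expected frequency r/2 = 0.218/2 = 0.1090.
Expected number = 0.1090 × 1726 = 188.13 ≈ 188.

188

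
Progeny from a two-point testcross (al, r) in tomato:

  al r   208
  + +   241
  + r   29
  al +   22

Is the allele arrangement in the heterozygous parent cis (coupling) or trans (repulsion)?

cis

The two most frequent classes are + + (241) and al r (208); these are the parental (non-recombinant) types.
So the F1 carried + + on one chromosome and al r on the other — the recessive alleles are on the same chromosome (cis / coupling).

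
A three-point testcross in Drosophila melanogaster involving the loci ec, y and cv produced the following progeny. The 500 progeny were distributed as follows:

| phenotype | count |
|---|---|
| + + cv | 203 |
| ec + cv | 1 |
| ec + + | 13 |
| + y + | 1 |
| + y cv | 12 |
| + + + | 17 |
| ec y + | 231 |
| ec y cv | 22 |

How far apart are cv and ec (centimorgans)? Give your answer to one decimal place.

8.2 centimorgans

The two most frequent reciprocal classes, ec y + and + + cv, are the parental types, so the F1 was ec y + / + + cv.
The two rarest classes, + y + and ec + cv, are the double crossovers. Comparing them with the parentals, only the ec allele has switched, so ec is the middle locus and the order is cv – ec – y.
Crossovers in the cv–ec interval produce the single-crossover classes ec y cv and + + + (22 + 17 = 39) plus the double crossovers (2).
RF(cv–ec) = (39 + 2) / 500 = 41/500 = 0.0820 → 8.2 centimorgans.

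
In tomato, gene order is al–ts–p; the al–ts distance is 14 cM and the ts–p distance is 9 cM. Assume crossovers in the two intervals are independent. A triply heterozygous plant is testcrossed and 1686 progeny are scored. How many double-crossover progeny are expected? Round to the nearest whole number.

21

Map distances give recombination frequencies of 0.140 and 0.090 for the two intervals.
With no interference, expected double-crossover frequency = 0.140 × 0.090 = 0.01260.
Expected number = 0.01260 × 1686 = 21.24 ≈ 21.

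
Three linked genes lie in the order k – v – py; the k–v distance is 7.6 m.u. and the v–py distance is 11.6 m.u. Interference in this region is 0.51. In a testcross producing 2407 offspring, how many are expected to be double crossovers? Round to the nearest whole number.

Map distances give recombination frequencies of 0.076 and 0.116 for the two intervals.
With interference 0.51 (so coincidence = 0.49), expected double-crossover frequency = 0.076 × 0.116 × 0.49 = 0.00432.
Expected number = 0.00432 × 2407 = 10.40 ≈ 10.

10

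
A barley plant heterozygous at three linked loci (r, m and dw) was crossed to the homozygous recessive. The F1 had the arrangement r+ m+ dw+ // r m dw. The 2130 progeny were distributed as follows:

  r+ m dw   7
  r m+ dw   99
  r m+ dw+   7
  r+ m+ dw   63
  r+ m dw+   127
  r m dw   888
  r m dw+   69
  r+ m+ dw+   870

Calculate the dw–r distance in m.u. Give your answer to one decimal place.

6.9 m.u.

The two rarest classes, r m+ dw+ and r+ m dw, are the double crossovers. Comparing them with the parentals, only the r allele has switched, so r is the middle locus and the order is m – r – dw.
Crossovers in the r–dw interval produce the single-crossover classes r+ m+ dw and r m dw+ (63 + 69 = 132) plus the double crossovers (14).
RF(r–dw) = (132 + 14) / 2130 = 146/2130 = 0.0685 → 6.9 m.u.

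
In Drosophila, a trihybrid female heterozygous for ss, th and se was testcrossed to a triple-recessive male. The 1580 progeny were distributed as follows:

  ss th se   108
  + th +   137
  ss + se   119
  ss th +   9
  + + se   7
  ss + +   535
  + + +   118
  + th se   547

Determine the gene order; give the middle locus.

th

The two most frequent reciprocal classes, + th se and ss + +, are the parental types, so the F1 was + th se / ss + +.
The two rarest classes, + + se and ss th +, are the double crossovers. Comparing them with the parentals, only the th allele has switched, so th is the middle locus and the order is se – th – ss.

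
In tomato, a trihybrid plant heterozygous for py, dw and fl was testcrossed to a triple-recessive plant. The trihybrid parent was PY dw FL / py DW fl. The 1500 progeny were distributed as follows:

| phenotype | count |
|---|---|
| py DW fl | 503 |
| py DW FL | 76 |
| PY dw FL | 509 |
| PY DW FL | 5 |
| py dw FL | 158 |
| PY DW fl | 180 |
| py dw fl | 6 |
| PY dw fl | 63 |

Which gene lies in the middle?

dw

The two rarest classes, PY DW FL and py dw fl, are the double crossovers. Comparing them with the parentals, only the dw allele has switched, so dw is the middle locus and the order is fl – dw – py.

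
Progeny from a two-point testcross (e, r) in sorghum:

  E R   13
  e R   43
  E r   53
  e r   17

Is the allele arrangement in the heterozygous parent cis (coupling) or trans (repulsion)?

trans

The two most frequent classes are E r (53) and e R (43); these are the parental (non-recombinant) types.
So the F1 carried E r on one chromosome and e R on the other — the recessive alleles are on opposite chromosomes (trans / repulsion).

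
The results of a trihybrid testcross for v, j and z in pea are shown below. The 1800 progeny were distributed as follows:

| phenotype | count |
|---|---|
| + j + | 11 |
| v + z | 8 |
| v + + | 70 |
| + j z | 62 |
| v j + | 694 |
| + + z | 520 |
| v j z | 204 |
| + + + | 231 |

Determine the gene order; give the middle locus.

v

The two most frequent reciprocal classes, v j + and + + z, are the parental types, so the F1 was v j + / + + z.
The two rarest classes, + j + and v + z, are the double crossovers. Comparing them with the parentals, only the v allele has switched, so v is the middle locus and the order is j – v – z.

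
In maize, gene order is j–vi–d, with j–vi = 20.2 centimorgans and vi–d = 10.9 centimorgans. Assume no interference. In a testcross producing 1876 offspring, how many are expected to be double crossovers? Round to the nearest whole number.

Map distances give recombination frequencies of 0.202 and 0.109 for the two intervals.
With no interference, expected double-crossover frequency = 0.202 × 0.109 = 0.02202.
Expected number = 0.02202 × 1876 = 41.31 ≈ 41.

41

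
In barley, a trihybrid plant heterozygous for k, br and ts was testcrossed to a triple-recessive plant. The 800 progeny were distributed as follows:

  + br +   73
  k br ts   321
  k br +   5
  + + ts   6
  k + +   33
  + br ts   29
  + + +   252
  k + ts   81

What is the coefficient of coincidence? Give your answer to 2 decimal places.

The two most frequent reciprocal classes, + + + and k br ts, are the parental types, so the F1 was + + + / k br ts.
The two rarest classes, + + ts and k br +, are the double crossovers. Comparing them with the parentals, only the ts allele has switched, so ts is the middle locus and the order is br – ts – k.
br–ts: (154 + 11)/800 = 0.2062; ts–k: (62 + 11)/800 = 0.0912.
Expected DCO frequency = 0.2062 × 0.0912 ≈ 0.01881; observed = 11/800 ≈ 0.01375.
Coefficient of coincidence = 0.01375/0.01881 ≈ 0.73.

0.73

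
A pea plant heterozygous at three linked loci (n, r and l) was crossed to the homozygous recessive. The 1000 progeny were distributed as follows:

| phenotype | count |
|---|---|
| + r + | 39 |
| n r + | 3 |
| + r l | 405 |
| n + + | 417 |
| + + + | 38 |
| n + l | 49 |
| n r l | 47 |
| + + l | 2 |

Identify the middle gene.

The two most frequent reciprocal classes, + r l and n + +, are the parental types, so the F1 was + r l / n + +.
The two rarest classes, + + l and n r +, are the double crossovers. Comparing them with the parentals, only the r allele has switched, so r is the middle locus and the order is l – r – n.

r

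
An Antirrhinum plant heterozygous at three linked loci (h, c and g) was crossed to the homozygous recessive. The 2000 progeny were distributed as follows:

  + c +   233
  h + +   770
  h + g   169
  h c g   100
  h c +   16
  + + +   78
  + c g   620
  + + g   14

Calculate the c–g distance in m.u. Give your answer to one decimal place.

The two most frequent reciprocal classes, h + + and + c g, are the parental types, so the F1 was h + + / + c g.
The two rarest classes, h c + and + + g, are the double crossovers. Comparing them with the parentals, only the c allele has switched, so c is the middle locus and the order is g – c – h.
Crossovers in the g–c interval produce the single-crossover classes h + g and + c + (169 + 233 = 402) plus the double crossovers (30).
RF(g–c) = (402 + 30) / 2000 = 432/2000 = 0.2160 → 21.6 m.u.

21.6 m.u.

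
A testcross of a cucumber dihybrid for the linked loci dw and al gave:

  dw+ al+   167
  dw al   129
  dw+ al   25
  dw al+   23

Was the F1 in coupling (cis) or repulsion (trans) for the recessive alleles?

The two most frequent classes are dw+ al+ (167) and dw al (129); these are the parental (non-recombinant) types.
So the F1 carried dw+ al+ on one chromosome and dw al on the other — the recessive alleles are on the same chromosome (cis / coupling).

cis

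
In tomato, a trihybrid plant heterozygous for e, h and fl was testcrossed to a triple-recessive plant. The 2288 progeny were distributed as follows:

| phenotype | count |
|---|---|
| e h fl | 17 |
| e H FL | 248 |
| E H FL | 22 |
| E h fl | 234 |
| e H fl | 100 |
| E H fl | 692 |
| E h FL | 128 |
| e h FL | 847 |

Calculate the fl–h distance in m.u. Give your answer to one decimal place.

The two most frequent reciprocal classes, E H fl and e h FL, are the parental types, so the F1 was E H fl / e h FL.
The two rarest classes, E H FL and e h fl, are the double crossovers. Comparing them with the parentals, only the fl allele has switched, so fl is the middle locus and the order is e – fl – h.
Crossovers in the fl–h interval produce the single-crossover classes E h fl and e H FL (234 + 248 = 482) plus the double crossovers (39).
RF(fl–h) = (482 + 39) / 2288 = 521/2288 = 0.2277 → 22.8 m.u.

22.8 m.u.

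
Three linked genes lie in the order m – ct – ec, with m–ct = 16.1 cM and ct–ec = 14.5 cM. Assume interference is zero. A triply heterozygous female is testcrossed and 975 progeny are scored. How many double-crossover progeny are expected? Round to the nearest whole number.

Map distances give recombination frequencies of 0.161 and 0.145 for the two intervals.
With no interference, expected double-crossover frequency = 0.161 × 0.145 = 0.02334.
Expected number = 0.02334 × 975 = 22.76 ≈ 23.

23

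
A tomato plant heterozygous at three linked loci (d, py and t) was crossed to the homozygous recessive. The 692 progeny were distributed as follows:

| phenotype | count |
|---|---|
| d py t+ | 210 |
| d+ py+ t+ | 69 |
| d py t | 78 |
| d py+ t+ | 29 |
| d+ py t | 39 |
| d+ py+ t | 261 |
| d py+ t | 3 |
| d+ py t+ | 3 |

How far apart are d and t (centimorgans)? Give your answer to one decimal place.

The two most frequent reciprocal classes, d+ py+ t and d py t+, are the parental types, so the F1 was d+ py+ t / d py t+.
The two rarest classes, d py+ t and d+ py t+, are the double crossovers. Comparing them with the parentals, only the d allele has switched, so d is the middle locus and the order is py – d – t.
Crossovers in the d–t interval produce the single-crossover classes d+ py+ t+ and d py t (69 + 78 = 147) plus the double crossovers (6).
RF(d–t) = (147 + 6) / 692 = 153/692 = 0.2211 → 22.1 centimorgans.

22.1 centimorgans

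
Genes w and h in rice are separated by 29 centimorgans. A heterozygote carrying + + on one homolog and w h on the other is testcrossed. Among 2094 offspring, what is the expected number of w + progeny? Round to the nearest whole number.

304

A map distance of 29 centimorgans corresponds to a recombination frequency of 0.290.
The F1 is + + / w h, so w + is a recombinant gamete class with expected frequency r/2 = 0.290/2 = 0.1450.
Expected number = 0.1450 × 2094 = 303.63 ≈ 304.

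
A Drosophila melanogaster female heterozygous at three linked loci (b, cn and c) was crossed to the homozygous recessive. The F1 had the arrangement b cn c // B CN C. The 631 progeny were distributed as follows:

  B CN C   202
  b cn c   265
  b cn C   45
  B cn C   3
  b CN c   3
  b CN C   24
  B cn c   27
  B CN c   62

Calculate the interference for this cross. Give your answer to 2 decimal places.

The two rarest classes, b CN c and B cn C, are the double crossovers. Comparing them with the parentals, only the cn allele has switched, so cn is the middle locus and the order is b – cn – c.
b–cn: (51 + 6)/631 = 0.0903; cn–c: (107 + 6)/631 = 0.1791.
Expected DCO frequency = 0.0903 × 0.1791 ≈ 0.01617; observed = 6/631 ≈ 0.00951.
Coefficient of coincidence = 0.00951/0.01617 ≈ 0.59; interference = 1 − 0.59 = 0.41.

0.41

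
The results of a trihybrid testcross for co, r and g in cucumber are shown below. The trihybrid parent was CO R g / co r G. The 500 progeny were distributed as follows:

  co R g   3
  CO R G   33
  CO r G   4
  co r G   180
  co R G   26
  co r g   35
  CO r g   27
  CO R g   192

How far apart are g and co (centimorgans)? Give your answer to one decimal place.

The two rarest classes, co R g and CO r G, are the double crossovers. Comparing them with the parentals, only the co allele has switched, so co is the middle locus and the order is r – co – g.
Crossovers in the co–g interval produce the single-crossover classes CO R G and co r g (33 + 35 = 68) plus the double crossovers (7).
RF(co–g) = (68 + 7) / 500 = 75/500 = 0.1500 → 15.0 centimorgans.

15.0 centimorgans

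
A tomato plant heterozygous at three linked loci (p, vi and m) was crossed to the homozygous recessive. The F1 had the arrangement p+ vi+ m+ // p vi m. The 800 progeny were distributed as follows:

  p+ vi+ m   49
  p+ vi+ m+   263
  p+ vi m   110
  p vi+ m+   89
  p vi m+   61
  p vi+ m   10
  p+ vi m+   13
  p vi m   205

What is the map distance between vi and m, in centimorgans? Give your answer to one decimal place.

The two rarest classes, p+ vi m+ and p vi+ m, are the double crossovers. Comparing them with the parentals, only the vi allele has switched, so vi is the middle locus and the order is p – vi – m.
Crossovers in the vi–m interval produce the single-crossover classes p+ vi+ m and p vi m+ (49 + 61 = 110) plus the double crossovers (23).
RF(vi–m) = (110 + 23) / 800 = 133/800 = 0.1663 → 16.6 centimorgans.

16.6 centimorgans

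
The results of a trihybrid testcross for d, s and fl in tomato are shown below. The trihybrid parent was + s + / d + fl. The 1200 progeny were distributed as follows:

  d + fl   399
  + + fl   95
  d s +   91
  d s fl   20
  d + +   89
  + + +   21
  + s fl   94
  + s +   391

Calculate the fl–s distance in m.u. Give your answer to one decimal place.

18.7 m.u.

The two rarest classes, + + + and d s fl, are the double crossovers. Comparing them with the parentals, only the s allele has switched, so s is the middle locus and the order is fl – s – d.
Crossovers in the fl–s interval produce the single-crossover classes + s fl and d + + (94 + 89 = 183) plus the double crossovers (41).
RF(fl–s) = (183 + 41) / 1200 = 224/1200 = 0.1867 → 18.7 m.u.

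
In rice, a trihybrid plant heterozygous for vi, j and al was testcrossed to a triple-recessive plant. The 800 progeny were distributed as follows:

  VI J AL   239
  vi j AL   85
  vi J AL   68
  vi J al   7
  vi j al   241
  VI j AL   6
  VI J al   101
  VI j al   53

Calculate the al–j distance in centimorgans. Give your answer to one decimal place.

The two most frequent reciprocal classes, VI J AL and vi j al, are the parental types, so the F1 was VI J AL / vi j al.
The two rarest classes, VI j AL and vi J al, are the double crossovers. Comparing them with the parentals, only the j allele has switched, so j is the middle locus and the order is vi – j – al.
Crossovers in the j–al interval produce the single-crossover classes VI J al and vi j AL (101 + 85 = 186) plus the double crossovers (13).
RF(j–al) = (186 + 13) / 800 = 199/800 = 0.2487 → 24.9 centimorgans.

24.9 centimorgans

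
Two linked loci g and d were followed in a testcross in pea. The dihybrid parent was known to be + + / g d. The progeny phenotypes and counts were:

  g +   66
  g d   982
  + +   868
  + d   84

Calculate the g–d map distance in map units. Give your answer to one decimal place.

The recombinant classes are + d and g +: 84 + 66 = 150.
Recombination frequency = 150/2000 = 0.0750 ≈ 7.5%, i.e. 7.5 map units.

7.5 map units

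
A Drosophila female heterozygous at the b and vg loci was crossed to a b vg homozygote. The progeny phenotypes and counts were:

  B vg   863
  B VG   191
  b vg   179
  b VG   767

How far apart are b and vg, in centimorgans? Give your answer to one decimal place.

The two most frequent classes, B vg (863) and b VG (767), are the parental types, so the F1 was B vg / b VG.
The recombinant classes are B VG and b vg: 191 + 179 = 370.
Recombination frequency = 370/2000 = 0.1850 ≈ 18.5%, i.e. 18.5 centimorgans.

18.5 centimorgans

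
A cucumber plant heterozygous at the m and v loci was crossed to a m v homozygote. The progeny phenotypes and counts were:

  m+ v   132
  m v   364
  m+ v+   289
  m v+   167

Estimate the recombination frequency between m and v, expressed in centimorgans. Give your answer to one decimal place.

31.4 centimorgans

The two most frequent classes, m+ v+ (289) and m v (364), are the parental types, so the F1 was m+ v+ / m v.
The recombinant classes are m+ v and m v+: 132 + 167 = 299.
Recombination frequency = 299/952 = 0.3141 ≈ 31.4%, i.e. 31.4 centimorgans.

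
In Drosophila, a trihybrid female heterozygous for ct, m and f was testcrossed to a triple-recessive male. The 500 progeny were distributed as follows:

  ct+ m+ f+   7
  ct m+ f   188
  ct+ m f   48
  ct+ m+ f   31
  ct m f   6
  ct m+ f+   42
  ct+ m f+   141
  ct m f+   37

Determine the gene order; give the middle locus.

m

The two most frequent reciprocal classes, ct m+ f and ct+ m f+, are the parental types, so the F1 was ct m+ f / ct+ m f+.
The two rarest classes, ct m f and ct+ m+ f+, are the double crossovers. Comparing them with the parentals, only the m allele has switched, so m is the middle locus and the order is ct – m – f.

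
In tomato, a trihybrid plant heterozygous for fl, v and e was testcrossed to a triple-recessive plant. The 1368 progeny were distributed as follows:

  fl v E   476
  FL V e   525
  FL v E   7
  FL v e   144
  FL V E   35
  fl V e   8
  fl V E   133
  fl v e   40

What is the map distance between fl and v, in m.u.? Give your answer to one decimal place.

The two most frequent reciprocal classes, FL V e and fl v E, are the parental types, so the F1 was FL V e / fl v E.
The two rarest classes, fl V e and FL v E, are the double crossovers. Comparing them with the parentals, only the fl allele has switched, so fl is the middle locus and the order is v – fl – e.
Crossovers in the v–fl interval produce the single-crossover classes FL v e and fl V E (144 + 133 = 277) plus the double crossovers (15).
RF(v–fl) = (277 + 15) / 1368 = 292/1368 = 0.2135 → 21.3 m.u.

21.3 m.u.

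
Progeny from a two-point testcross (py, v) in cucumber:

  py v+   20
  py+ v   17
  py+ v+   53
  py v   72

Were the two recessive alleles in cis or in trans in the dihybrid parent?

cis

The two most frequent classes are py+ v+ (53) and py v (72); these are the parental (non-recombinant) types.
So the F1 carried py+ v+ on one chromosome and py v on the other — the recessive alleles are on the same chromosome (cis / coupling).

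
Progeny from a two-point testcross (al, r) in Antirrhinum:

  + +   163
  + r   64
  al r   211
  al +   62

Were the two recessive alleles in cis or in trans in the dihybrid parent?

The two most frequent classes are + + (163) and al r (211); these are the parental (non-recombinant) types.
So the F1 carried + + on one chromosome and al r on the other — the recessive alleles are on the same chromosome (cis / coupling).

cis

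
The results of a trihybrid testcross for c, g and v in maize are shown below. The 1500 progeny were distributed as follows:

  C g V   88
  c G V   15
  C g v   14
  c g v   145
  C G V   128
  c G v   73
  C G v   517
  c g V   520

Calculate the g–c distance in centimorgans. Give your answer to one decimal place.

The two most frequent reciprocal classes, C G v and c g V, are the parental types, so the F1 was C G v / c g V.
The two rarest classes, C g v and c G V, are the double crossovers. Comparing them with the parentals, only the g allele has switched, so g is the middle locus and the order is v – g – c.
Crossovers in the g–c interval produce the single-crossover classes c G v and C g V (73 + 88 = 161) plus the double crossovers (29).
RF(g–c) = (161 + 29) / 1500 = 190/1500 = 0.1267 → 12.7 centimorgans.

12.7 centimorgans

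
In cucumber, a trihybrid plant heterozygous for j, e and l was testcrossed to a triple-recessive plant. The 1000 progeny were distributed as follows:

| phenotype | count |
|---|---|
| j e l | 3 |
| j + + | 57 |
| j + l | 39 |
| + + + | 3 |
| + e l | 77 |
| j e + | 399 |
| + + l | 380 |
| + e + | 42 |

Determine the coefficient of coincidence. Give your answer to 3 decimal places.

The two most frequent reciprocal classes, + + l and j e +, are the parental types, so the F1 was + + l / j e +.
The two rarest classes, + + + and j e l, are the double crossovers. Comparing them with the parentals, only the l allele has switched, so l is the middle locus and the order is j – l – e.
j–l: (81 + 6)/1000 = 0.0870; l–e: (134 + 6)/1000 = 0.1400.
Expected DCO frequency = 0.0870 × 0.1400 ≈ 0.01218; observed = 6/1000 ≈ 0.00600.
Coefficient of coincidence = 0.00600/0.01218 ≈ 0.493.

0.493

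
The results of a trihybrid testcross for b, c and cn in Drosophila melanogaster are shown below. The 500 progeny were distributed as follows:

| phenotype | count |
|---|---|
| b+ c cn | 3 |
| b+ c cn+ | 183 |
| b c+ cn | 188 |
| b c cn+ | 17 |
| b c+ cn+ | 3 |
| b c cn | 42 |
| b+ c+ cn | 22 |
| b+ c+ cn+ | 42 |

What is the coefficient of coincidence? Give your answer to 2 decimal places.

0.74

The two most frequent reciprocal classes, b c+ cn and b+ c cn+, are the parental types, so the F1 was b c+ cn / b+ c cn+.
The two rarest classes, b c+ cn+ and b+ c cn, are the double crossovers. Comparing them with the parentals, only the cn allele has switched, so cn is the middle locus and the order is c – cn – b.
c–cn: (84 + 6)/500 = 0.1800; cn–b: (39 + 6)/500 = 0.0900.
Expected DCO frequency = 0.1800 × 0.0900 ≈ 0.01620; observed = 6/500 ≈ 0.01200.
Coefficient of coincidence = 0.01200/0.01620 ≈ 0.74.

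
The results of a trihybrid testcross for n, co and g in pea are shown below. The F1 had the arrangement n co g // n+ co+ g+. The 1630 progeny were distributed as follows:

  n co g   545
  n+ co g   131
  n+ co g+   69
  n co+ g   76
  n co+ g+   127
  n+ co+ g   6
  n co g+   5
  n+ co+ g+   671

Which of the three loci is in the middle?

The two rarest classes, n co g+ and n+ co+ g, are the double crossovers. Comparing them with the parentals, only the g allele has switched, so g is the middle locus and the order is n – g – co.

g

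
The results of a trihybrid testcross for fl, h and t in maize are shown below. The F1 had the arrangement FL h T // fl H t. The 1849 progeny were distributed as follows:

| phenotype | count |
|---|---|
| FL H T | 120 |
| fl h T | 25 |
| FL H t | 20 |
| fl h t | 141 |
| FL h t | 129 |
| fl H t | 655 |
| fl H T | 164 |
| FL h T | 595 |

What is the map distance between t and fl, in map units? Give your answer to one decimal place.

The two rarest classes, fl h T and FL H t, are the double crossovers. Comparing them with the parentals, only the fl allele has switched, so fl is the middle locus and the order is t – fl – h.
Crossovers in the t–fl interval produce the single-crossover classes FL h t and fl H T (129 + 164 = 293) plus the double crossovers (45).
RF(t–fl) = (293 + 45) / 1849 = 338/1849 = 0.1828 → 18.3 map units.

18.3 map units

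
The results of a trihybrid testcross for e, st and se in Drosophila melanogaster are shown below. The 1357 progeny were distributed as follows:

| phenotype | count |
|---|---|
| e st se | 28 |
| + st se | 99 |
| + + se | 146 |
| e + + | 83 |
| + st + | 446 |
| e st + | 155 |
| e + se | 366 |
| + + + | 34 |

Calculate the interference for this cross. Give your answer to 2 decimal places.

The two most frequent reciprocal classes, e + se and + st +, are the parental types, so the F1 was e + se / + st +.
The two rarest classes, e st se and + + +, are the double crossovers. Comparing them with the parentals, only the st allele has switched, so st is the middle locus and the order is e – st – se.
e–st: (301 + 62)/1357 = 0.2675; st–se: (182 + 62)/1357 = 0.1798.
Expected DCO frequency = 0.2675 × 0.1798 ≈ 0.04810; observed = 62/1357 ≈ 0.04569.
Coefficient of coincidence = 0.04569/0.04810 ≈ 0.95; interference = 1 − 0.95 = 0.05.

0.05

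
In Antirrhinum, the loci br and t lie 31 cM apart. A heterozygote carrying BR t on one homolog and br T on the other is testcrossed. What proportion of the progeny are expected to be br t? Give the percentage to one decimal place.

15.5%

A map distance of 31 cM corresponds to a recombination frequency of 0.310.
The F1 is BR t / br T, so br t is a recombinant gamete class with expected frequency r/2 = 0.310/2 = 0.1550.
That is 0.1550 = 15.5% of the progeny.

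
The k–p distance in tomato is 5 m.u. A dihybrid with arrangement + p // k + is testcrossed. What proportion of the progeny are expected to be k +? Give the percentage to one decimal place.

A map distance of 5 m.u. corresponds to a recombination frequency of 0.050.
The F1 is + p / k +, so k + is a parental gamete class with expected frequency (1 − r)/2 = 0.950/2 = 0.4750.
That is 0.4750 = 47.5% of the progeny.

47.5%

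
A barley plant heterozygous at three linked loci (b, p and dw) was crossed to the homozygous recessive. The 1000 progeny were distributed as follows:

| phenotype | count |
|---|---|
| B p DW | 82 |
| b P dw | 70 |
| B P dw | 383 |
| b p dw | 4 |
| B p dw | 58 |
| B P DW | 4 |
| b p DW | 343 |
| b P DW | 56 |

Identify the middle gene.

dw

The two most frequent reciprocal classes, b p DW and B P dw, are the parental types, so the F1 was b p DW / B P dw.
The two rarest classes, b p dw and B P DW, are the double crossovers. Comparing them with the parentals, only the dw allele has switched, so dw is the middle locus and the order is p – dw – b.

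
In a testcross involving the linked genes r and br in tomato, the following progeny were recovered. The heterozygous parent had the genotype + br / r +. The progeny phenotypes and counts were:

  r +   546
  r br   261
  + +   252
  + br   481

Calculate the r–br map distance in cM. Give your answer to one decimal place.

The recombinant classes are + + and r br: 252 + 261 = 513.
Recombination frequency = 513/1540 = 0.3331 ≈ 33.3%, i.e. 33.3 cM.

33.3 cM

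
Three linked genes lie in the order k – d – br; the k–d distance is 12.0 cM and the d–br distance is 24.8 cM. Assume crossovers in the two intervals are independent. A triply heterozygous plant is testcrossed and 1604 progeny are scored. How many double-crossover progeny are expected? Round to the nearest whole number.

48

Map distances give recombination frequencies of 0.120 and 0.248 for the two intervals.
With no interference, expected double-crossover frequency = 0.120 × 0.248 = 0.02976.
Expected number = 0.02976 × 1604 = 47.74 ≈ 48.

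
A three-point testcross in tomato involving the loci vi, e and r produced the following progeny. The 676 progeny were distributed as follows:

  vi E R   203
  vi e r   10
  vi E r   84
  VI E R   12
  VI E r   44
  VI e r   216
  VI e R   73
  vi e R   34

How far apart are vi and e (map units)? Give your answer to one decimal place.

The two most frequent reciprocal classes, vi E R and VI e r, are the parental types, so the F1 was vi E R / VI e r.
The two rarest classes, VI E R and vi e r, are the double crossovers. Comparing them with the parentals, only the vi allele has switched, so vi is the middle locus and the order is r – vi – e.
Crossovers in the vi–e interval produce the single-crossover classes vi e R and VI E r (34 + 44 = 78) plus the double crossovers (22).
RF(vi–e) = (78 + 22) / 676 = 100/676 = 0.1479 → 14.8 map units.

14.8 map units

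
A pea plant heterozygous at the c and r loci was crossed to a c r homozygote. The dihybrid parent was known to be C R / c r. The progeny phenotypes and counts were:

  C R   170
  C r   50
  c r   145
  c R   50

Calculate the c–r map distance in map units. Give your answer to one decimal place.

24.1 map units

The recombinant classes are C r and c R: 50 + 50 = 100.
Recombination frequency = 100/415 = 0.2410 ≈ 24.1%, i.e. 24.1 map units.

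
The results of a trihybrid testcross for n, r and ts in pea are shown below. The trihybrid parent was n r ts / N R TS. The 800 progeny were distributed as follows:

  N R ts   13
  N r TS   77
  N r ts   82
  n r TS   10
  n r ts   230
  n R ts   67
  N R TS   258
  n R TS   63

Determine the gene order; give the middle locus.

The two rarest classes, n r TS and N R ts, are the double crossovers. Comparing them with the parentals, only the ts allele has switched, so ts is the middle locus and the order is r – ts – n.

ts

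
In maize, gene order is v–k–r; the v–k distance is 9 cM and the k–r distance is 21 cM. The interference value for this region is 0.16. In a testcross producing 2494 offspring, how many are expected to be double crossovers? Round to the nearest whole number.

40

Map distances give recombination frequencies of 0.090 and 0.210 for the two intervals.
With interference 0.16 (so coincidence = 0.84), expected double-crossover frequency = 0.090 × 0.210 × 0.84 = 0.01588.
Expected number = 0.01588 × 2494 = 39.59 ≈ 40.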